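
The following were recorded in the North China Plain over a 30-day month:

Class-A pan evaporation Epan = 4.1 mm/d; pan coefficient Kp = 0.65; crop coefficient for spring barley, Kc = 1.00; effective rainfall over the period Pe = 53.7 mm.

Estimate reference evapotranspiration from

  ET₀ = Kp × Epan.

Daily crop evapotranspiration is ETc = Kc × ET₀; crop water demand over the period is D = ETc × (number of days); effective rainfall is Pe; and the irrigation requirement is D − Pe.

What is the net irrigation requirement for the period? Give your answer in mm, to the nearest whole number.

26 mm

ET₀ = 0.65 × 4.1 = 2.6650 mm/d
ETc = Kc × ET₀ = 1.00 × 2.6650 = 2.6650 mm/d
Crop demand D = ETc × 30 d = 2.6650 × 30 = 79.950 mm
D − Pe = 79.950 − 53.7 = 26.250 mm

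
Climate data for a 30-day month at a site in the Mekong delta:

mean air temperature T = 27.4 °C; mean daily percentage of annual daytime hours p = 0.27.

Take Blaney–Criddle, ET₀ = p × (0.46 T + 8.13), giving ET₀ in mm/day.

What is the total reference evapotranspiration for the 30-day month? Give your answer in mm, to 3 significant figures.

168 mm

ET₀ = 0.27 × (0.46 × 27.4 + 8.13) = 0.27 × 20.734 = 5.5982 mm/d
Monthly total = 5.5982 × 30 = 167.946 mm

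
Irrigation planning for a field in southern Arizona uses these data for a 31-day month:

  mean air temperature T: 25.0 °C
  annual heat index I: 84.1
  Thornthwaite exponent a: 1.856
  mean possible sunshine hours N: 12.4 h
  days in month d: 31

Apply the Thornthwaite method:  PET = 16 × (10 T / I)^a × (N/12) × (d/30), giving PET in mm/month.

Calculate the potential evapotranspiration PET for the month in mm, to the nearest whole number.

129 mm

10T/I = 10 × 25.0 / 84.1 = 2.9727
(10T/I)^a = 2.9727^1.856 = 7.5539
Uncorrected PET = 16 × 7.5539 = 120.862 mm
Correction = (N/12)(d/30) = (12.4/12)(31/30) = 1.0678
PET = 120.862 × 1.0678 = 129.056 mm/month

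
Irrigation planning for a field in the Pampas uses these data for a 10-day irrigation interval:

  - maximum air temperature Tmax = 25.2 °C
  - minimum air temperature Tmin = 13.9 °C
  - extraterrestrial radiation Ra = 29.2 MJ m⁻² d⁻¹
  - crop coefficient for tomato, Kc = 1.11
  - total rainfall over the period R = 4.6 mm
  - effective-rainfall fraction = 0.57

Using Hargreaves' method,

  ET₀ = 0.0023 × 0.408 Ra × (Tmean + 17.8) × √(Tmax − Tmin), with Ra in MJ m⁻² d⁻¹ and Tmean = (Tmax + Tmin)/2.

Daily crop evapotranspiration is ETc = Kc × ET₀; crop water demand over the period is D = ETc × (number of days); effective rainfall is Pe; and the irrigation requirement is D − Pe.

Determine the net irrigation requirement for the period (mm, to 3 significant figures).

35.6 mm

Tmean = (25.2 + 13.9)/2 = 19.55 °C
0.408 Ra = 0.408 × 29.2 = 11.9136 mm/d equivalent
ET₀ = 0.0023 × 11.9136 × (19.55 + 17.8) × √11.3 = 0.0023 × 11.9136 × 37.35 × 3.3615 = 3.4403 mm/d
ETc = Kc × ET₀ = 1.11 × 3.4403 = 3.8187 mm/d
Crop demand D = ETc × 10 d = 3.8187 × 10 = 38.187 mm
Pe = 0.57 × 4.6 = 2.622 mm
D − Pe = 38.187 − 2.622 = 35.565 mm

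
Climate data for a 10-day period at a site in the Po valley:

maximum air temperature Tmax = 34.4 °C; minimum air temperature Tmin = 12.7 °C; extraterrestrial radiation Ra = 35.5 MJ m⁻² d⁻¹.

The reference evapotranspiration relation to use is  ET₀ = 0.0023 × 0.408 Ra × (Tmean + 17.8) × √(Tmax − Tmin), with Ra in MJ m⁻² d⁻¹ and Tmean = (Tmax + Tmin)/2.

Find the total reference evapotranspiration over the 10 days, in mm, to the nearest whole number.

Tmean = (34.4 + 12.7)/2 = 23.55 °C
0.408 Ra = 0.408 × 35.5 = 14.4840 mm/d equivalent
ET₀ = 0.0023 × 14.4840 × (23.55 + 17.8) × √21.7 = 0.0023 × 14.4840 × 41.35 × 4.6583 = 6.4168 mm/d
Over 10 days: 6.4168 × 10 = 64.168 mm

64 mm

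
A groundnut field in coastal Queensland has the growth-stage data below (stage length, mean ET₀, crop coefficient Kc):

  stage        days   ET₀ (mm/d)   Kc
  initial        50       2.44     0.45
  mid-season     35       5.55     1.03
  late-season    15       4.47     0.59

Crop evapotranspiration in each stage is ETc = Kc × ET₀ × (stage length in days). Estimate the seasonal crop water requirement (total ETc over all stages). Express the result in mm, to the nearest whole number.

initial: 0.45 × 2.44 × 50 = 54.90 mm
mid-season: 1.03 × 5.55 × 35 = 200.08 mm
late-season: 0.59 × 4.47 × 15 = 39.56 mm
Seasonal total = 294.54 mm

295 mm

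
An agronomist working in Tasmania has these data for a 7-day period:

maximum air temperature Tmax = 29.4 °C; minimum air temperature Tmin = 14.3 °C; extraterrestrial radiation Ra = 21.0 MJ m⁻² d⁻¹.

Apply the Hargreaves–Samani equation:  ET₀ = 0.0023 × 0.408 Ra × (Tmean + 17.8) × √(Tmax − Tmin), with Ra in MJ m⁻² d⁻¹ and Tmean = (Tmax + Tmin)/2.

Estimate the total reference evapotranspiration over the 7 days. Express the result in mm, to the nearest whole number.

21 mm

Tmean = (29.4 + 14.3)/2 = 21.85 °C
0.408 Ra = 0.408 × 21.0 = 8.5680 mm/d equivalent
ET₀ = 0.0023 × 8.5680 × (21.85 + 17.8) × √15.1 = 0.0023 × 8.5680 × 39.65 × 3.8859 = 3.0363 mm/d
Over 7 days: 3.0363 × 7 = 21.254 mm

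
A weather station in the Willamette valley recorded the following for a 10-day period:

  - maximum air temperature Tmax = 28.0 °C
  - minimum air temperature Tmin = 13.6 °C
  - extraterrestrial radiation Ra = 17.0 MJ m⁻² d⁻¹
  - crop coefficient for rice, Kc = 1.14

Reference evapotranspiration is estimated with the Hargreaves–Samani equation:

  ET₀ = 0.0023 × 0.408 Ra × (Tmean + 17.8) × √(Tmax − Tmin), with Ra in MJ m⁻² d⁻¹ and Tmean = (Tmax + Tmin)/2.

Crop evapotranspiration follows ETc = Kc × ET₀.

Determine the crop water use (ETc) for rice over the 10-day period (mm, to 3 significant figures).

26.6 mm

Tmean = (28.0 + 13.6)/2 = 20.80 °C
0.408 Ra = 0.408 × 17.0 = 6.9360 mm/d equivalent
ET₀ = 0.0023 × 6.9360 × (20.80 + 17.8) × √14.4 = 0.0023 × 6.9360 × 38.60 × 3.7947 = 2.3367 mm/d
ETc = Kc × ET₀ = 1.14 × 2.3367 = 2.6638 mm/d
Over 10 days: 2.6638 × 10 = 26.638 mm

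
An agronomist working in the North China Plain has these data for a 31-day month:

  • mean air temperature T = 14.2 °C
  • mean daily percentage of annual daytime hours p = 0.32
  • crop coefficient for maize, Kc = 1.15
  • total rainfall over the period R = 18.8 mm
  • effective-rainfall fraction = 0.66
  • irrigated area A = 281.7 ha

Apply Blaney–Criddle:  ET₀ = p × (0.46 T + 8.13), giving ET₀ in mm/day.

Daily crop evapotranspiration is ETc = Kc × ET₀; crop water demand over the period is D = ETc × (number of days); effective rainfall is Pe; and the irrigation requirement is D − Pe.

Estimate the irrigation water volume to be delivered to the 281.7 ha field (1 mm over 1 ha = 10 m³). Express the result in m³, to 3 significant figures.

436000 m³

ET₀ = 0.32 × (0.46 × 14.2 + 8.13) = 0.32 × 14.662 = 4.6918 mm/d
ETc = Kc × ET₀ = 1.15 × 4.6918 = 5.3956 mm/d
Crop demand D = ETc × 31 d = 5.3956 × 31 = 167.264 mm
Pe = 0.66 × 18.8 = 12.408 mm
D − Pe = 167.264 − 12.408 = 154.856 mm
Volume = 154.856 mm × 281.7 ha × 10 = 436229.4 m³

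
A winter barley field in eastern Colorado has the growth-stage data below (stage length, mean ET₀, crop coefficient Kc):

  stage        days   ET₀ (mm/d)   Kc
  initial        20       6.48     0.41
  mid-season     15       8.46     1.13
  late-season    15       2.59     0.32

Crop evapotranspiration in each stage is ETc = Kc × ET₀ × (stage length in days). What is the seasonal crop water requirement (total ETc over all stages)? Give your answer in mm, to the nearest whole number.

209 mm

initial: 0.41 × 6.48 × 20 = 53.14 mm
mid-season: 1.13 × 8.46 × 15 = 143.40 mm
late-season: 0.32 × 2.59 × 15 = 12.43 mm
Seasonal total = 208.97 mm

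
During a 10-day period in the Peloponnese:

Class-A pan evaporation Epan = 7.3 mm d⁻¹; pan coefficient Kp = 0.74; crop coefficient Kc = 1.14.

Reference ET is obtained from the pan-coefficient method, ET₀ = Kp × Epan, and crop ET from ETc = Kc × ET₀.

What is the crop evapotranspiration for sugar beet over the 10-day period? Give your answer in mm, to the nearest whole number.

62 mm

ET₀ = 0.74 × 7.3 = 5.4020 mm/d
ETc = Kc × ET₀ = 1.14 × 5.4020 = 6.1583 mm/d
Over 10 days: 6.1583 × 10 = 61.583 mm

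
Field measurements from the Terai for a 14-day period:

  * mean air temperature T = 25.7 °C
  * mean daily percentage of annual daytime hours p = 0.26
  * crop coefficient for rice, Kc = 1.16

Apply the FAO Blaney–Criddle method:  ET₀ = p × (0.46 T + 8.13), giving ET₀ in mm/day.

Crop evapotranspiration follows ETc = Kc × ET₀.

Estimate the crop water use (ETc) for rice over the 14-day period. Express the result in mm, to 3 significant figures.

ET₀ = 0.26 × (0.46 × 25.7 + 8.13) = 0.26 × 19.952 = 5.1875 mm/d
ETc = Kc × ET₀ = 1.16 × 5.1875 = 6.0175 mm/d
Over 14 days: 6.0175 × 14 = 84.245 mm

84.2 mm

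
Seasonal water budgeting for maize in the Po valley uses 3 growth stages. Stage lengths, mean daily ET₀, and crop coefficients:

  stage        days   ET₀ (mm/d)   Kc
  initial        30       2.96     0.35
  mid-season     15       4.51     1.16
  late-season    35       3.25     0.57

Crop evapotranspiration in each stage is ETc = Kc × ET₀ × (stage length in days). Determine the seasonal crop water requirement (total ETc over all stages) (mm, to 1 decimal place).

174.4 mm

initial: 0.35 × 2.96 × 30 = 31.08 mm
mid-season: 1.16 × 4.51 × 15 = 78.47 mm
late-season: 0.57 × 3.25 × 35 = 64.84 mm
Seasonal total = 174.39 mm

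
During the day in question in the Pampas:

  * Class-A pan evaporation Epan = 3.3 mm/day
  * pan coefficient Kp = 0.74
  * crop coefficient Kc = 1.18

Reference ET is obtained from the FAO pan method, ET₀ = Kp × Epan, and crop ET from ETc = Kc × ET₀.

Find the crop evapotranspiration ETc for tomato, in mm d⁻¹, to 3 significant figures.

ET₀ = 0.74 × 3.3 = 2.4420 mm/d
ETc = Kc × ET₀ = 1.18 × 2.4420 = 2.8816 mm/d

2.88 mm d⁻¹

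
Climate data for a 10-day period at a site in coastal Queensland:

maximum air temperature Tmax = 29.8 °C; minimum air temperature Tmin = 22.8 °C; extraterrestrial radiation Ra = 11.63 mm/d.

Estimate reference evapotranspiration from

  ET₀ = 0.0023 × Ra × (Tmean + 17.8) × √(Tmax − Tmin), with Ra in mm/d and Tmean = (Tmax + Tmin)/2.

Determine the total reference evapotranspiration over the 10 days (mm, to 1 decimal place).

31.2 mm

Tmean = (29.8 + 22.8)/2 = 26.30 °C
ET₀ = 0.0023 × 11.63 × (26.30 + 17.8) × √7.0 = 0.0023 × 11.63 × 44.10 × 2.6458 = 3.1211 mm/d
Over 10 days: 3.1211 × 10 = 31.211 mm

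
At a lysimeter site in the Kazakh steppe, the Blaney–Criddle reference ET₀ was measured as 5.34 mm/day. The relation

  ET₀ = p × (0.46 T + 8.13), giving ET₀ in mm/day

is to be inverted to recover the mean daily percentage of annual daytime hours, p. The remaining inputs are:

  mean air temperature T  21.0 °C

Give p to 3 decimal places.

0.300

p = ET₀ / (0.46 T + 8.13) = 5.34 / (0.46 × 21.0 + 8.13) = 5.34 / 17.790 = 0.3002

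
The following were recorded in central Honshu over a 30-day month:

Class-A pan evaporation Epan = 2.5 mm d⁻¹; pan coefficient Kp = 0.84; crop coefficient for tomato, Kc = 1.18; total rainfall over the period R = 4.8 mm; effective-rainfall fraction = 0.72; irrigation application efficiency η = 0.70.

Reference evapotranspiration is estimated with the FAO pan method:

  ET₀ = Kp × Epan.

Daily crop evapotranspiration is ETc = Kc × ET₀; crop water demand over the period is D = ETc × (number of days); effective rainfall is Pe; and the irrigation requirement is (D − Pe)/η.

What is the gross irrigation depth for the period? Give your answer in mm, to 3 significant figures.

ET₀ = 0.84 × 2.5 = 2.1000 mm/d
ETc = Kc × ET₀ = 1.18 × 2.1000 = 2.4780 mm/d
Crop demand D = ETc × 30 d = 2.4780 × 30 = 74.340 mm
Pe = 0.72 × 4.8 = 3.456 mm
D − Pe = 74.340 − 3.456 = 70.884 mm
Gross irrigation = 70.884 / 0.70 = 101.263 mm

101 mm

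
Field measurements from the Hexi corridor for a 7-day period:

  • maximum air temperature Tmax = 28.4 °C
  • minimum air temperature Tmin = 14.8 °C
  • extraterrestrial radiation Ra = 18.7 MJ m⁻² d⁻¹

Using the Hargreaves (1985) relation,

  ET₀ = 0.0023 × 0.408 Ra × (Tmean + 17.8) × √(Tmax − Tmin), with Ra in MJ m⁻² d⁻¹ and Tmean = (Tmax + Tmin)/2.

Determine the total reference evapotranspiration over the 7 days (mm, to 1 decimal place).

17.8 mm

Tmean = (28.4 + 14.8)/2 = 21.60 °C
0.408 Ra = 0.408 × 18.7 = 7.6296 mm/d equivalent
ET₀ = 0.0023 × 7.6296 × (21.60 + 17.8) × √13.6 = 0.0023 × 7.6296 × 39.40 × 3.6878 = 2.5497 mm/d
Over 7 days: 2.5497 × 7 = 17.848 mm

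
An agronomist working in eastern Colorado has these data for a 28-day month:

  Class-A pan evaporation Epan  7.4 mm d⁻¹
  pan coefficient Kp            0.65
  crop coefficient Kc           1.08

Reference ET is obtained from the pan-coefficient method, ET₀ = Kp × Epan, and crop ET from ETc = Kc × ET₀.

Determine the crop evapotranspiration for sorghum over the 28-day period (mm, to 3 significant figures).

ET₀ = 0.65 × 7.4 = 4.8100 mm/d
ETc = Kc × ET₀ = 1.08 × 4.8100 = 5.1948 mm/d
Over 28 days: 5.1948 × 28 = 145.454 mm

145 mm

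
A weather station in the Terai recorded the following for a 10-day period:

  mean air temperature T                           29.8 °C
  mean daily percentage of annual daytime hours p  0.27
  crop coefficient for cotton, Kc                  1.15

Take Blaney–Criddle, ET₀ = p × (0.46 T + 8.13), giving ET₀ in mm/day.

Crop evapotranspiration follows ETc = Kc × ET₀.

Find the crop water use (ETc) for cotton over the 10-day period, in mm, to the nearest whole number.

ET₀ = 0.27 × (0.46 × 29.8 + 8.13) = 0.27 × 21.838 = 5.8963 mm/d
ETc = Kc × ET₀ = 1.15 × 5.8963 = 6.7807 mm/d
Over 10 days: 6.7807 × 10 = 67.807 mm

68 mm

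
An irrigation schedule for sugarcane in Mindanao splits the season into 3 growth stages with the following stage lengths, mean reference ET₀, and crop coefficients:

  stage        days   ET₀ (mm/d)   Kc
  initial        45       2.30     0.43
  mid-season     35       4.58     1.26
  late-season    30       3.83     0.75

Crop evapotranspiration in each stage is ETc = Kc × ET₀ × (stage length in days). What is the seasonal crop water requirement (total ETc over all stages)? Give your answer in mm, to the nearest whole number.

333 mm

initial: 0.43 × 2.30 × 45 = 44.51 mm
mid-season: 1.26 × 4.58 × 35 = 201.98 mm
late-season: 0.75 × 3.83 × 30 = 86.18 mm
Seasonal total = 332.67 mm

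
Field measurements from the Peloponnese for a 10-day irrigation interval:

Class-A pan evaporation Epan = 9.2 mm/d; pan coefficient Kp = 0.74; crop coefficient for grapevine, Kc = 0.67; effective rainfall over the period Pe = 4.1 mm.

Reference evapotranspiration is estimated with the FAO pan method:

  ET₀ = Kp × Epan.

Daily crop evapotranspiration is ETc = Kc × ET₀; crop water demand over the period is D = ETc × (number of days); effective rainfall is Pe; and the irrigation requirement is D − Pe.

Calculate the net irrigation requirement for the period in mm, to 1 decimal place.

ET₀ = 0.74 × 9.2 = 6.8080 mm/d
ETc = Kc × ET₀ = 0.67 × 6.8080 = 4.5614 mm/d
Crop demand D = ETc × 10 d = 4.5614 × 10 = 45.614 mm
D − Pe = 45.614 − 4.1 = 41.514 mm

41.5 mm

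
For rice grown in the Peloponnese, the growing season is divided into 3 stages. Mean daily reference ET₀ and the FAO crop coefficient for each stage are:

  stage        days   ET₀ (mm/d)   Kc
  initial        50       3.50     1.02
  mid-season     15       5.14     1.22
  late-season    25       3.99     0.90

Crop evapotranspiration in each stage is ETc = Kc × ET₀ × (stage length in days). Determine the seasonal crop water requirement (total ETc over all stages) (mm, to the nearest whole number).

initial: 1.02 × 3.50 × 50 = 178.50 mm
mid-season: 1.22 × 5.14 × 15 = 94.06 mm
late-season: 0.90 × 3.99 × 25 = 89.78 mm
Seasonal total = 362.34 mm

362 mm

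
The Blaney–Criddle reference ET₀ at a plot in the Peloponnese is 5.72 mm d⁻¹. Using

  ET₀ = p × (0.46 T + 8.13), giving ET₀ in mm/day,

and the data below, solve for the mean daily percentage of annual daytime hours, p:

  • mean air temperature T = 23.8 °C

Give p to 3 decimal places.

0.300

p = ET₀ / (0.46 T + 8.13) = 5.72 / (0.46 × 23.8 + 8.13) = 5.72 / 19.078 = 0.2998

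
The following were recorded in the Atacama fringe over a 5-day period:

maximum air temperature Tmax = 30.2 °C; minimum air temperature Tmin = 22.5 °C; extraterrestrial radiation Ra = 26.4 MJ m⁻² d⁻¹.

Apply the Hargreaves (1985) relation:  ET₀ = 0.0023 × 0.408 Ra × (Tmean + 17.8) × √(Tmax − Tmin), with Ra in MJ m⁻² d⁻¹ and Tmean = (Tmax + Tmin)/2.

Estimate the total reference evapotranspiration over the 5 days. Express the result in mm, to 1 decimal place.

Tmean = (30.2 + 22.5)/2 = 26.35 °C
0.408 Ra = 0.408 × 26.4 = 10.7712 mm/d equivalent
ET₀ = 0.0023 × 10.7712 × (26.35 + 17.8) × √7.7 = 0.0023 × 10.7712 × 44.15 × 2.7749 = 3.0351 mm/d
Over 5 days: 3.0351 × 5 = 15.176 mm

15.2 mm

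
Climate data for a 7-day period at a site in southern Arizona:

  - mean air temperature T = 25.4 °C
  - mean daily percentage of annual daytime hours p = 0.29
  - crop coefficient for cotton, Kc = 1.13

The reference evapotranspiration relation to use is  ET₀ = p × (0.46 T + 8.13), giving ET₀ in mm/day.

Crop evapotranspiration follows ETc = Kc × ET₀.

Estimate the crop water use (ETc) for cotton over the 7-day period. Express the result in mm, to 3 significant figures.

45.5 mm

ET₀ = 0.29 × (0.46 × 25.4 + 8.13) = 0.29 × 19.814 = 5.7461 mm/d
ETc = Kc × ET₀ = 1.13 × 5.7461 = 6.4931 mm/d
Over 7 days: 6.4931 × 7 = 45.452 mm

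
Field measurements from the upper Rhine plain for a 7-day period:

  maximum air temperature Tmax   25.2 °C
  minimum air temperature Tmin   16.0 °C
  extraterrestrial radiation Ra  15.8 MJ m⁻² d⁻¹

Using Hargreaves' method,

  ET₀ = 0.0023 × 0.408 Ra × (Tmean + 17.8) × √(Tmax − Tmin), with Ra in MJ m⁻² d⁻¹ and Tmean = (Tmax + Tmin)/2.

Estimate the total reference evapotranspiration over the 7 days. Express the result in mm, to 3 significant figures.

12.1 mm

Tmean = (25.2 + 16.0)/2 = 20.60 °C
0.408 Ra = 0.408 × 15.8 = 6.4464 mm/d equivalent
ET₀ = 0.0023 × 6.4464 × (20.60 + 17.8) × √9.2 = 0.0023 × 6.4464 × 38.40 × 3.0332 = 1.7269 mm/d
Over 7 days: 1.7269 × 7 = 12.088 mm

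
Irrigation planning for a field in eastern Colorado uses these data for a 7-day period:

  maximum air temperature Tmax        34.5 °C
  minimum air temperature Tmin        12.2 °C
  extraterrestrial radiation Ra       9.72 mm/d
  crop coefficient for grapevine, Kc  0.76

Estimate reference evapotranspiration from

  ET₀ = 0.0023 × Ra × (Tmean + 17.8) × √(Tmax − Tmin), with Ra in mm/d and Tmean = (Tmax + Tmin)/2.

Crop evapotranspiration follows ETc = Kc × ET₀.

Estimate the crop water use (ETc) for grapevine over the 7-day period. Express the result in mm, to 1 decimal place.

23.1 mm

Tmean = (34.5 + 12.2)/2 = 23.35 °C
ET₀ = 0.0023 × 9.72 × (23.35 + 17.8) × √22.3 = 0.0023 × 9.72 × 41.15 × 4.7223 = 4.3443 mm/d
ETc = Kc × ET₀ = 0.76 × 4.3443 = 3.3017 mm/d
Over 7 days: 3.3017 × 7 = 23.112 mm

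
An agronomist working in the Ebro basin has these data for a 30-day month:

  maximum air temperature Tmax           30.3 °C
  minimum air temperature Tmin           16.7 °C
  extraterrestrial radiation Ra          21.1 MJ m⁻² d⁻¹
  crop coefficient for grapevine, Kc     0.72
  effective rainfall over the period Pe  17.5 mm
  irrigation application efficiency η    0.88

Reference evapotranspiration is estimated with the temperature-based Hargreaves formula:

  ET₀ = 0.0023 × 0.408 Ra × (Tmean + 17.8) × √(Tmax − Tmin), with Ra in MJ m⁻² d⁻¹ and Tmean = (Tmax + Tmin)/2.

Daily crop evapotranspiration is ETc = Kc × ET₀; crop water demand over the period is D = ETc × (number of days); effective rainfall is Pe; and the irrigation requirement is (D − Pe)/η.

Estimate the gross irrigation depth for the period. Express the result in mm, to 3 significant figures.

Tmean = (30.3 + 16.7)/2 = 23.50 °C
0.408 Ra = 0.408 × 21.1 = 8.6088 mm/d equivalent
ET₀ = 0.0023 × 8.6088 × (23.50 + 17.8) × √13.6 = 0.0023 × 8.6088 × 41.30 × 3.6878 = 3.0157 mm/d
ETc = Kc × ET₀ = 0.72 × 3.0157 = 2.1713 mm/d
Crop demand D = ETc × 30 d = 2.1713 × 30 = 65.139 mm
D − Pe = 65.139 − 17.5 = 47.639 mm
Gross irrigation = 47.639 / 0.88 = 54.135 mm

54.1 mm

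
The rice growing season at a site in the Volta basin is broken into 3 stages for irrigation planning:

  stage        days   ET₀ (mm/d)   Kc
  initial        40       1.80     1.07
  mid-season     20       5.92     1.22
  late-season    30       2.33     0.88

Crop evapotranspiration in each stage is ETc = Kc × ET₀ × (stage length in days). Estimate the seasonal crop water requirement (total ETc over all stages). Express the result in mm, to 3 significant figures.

initial: 1.07 × 1.80 × 40 = 77.04 mm
mid-season: 1.22 × 5.92 × 20 = 144.45 mm
late-season: 0.88 × 2.33 × 30 = 61.51 mm
Seasonal total = 283.00 mm

283 mm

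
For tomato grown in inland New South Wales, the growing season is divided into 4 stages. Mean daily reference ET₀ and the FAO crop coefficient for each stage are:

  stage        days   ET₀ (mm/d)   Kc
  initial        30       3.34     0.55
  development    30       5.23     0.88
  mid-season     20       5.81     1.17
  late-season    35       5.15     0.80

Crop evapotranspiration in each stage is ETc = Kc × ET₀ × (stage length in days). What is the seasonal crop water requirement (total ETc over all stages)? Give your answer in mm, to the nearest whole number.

initial: 0.55 × 3.34 × 30 = 55.11 mm
development: 0.88 × 5.23 × 30 = 138.07 mm
mid-season: 1.17 × 5.81 × 20 = 135.95 mm
late-season: 0.80 × 5.15 × 35 = 144.20 mm
Seasonal total = 473.33 mm

473 mm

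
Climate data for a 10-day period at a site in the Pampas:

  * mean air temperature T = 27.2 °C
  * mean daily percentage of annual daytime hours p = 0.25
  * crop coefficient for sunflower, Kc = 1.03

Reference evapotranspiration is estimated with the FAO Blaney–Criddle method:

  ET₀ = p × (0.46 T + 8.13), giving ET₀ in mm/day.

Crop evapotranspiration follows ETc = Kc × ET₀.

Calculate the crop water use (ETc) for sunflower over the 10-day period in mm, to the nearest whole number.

ET₀ = 0.25 × (0.46 × 27.2 + 8.13) = 0.25 × 20.642 = 5.1605 mm/d
ETc = Kc × ET₀ = 1.03 × 5.1605 = 5.3153 mm/d
Over 10 days: 5.3153 × 10 = 53.153 mm

53 mm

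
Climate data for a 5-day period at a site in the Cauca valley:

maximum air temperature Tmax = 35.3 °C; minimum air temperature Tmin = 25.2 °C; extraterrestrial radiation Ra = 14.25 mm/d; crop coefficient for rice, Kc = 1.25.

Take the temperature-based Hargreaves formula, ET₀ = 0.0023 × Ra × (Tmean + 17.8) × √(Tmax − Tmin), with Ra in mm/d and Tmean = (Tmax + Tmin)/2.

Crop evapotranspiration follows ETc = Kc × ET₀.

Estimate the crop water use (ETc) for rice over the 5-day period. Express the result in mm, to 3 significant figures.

Tmean = (35.3 + 25.2)/2 = 30.25 °C
ET₀ = 0.0023 × 14.25 × (30.25 + 17.8) × √10.1 = 0.0023 × 14.25 × 48.05 × 3.1780 = 5.0048 mm/d
ETc = Kc × ET₀ = 1.25 × 5.0048 = 6.2560 mm/d
Over 5 days: 6.2560 × 5 = 31.280 mm

31.3 mm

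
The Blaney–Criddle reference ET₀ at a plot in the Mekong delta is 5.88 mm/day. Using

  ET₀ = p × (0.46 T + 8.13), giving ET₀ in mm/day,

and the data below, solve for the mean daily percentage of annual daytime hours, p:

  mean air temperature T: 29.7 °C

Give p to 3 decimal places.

0.270

p = ET₀ / (0.46 T + 8.13) = 5.88 / (0.46 × 29.7 + 8.13) = 5.88 / 21.792 = 0.2698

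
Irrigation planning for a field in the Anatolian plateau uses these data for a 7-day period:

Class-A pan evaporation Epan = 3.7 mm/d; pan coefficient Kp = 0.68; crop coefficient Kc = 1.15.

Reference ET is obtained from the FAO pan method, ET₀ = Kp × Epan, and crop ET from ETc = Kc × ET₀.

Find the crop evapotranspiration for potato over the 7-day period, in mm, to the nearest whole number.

ET₀ = 0.68 × 3.7 = 2.5160 mm/d
ETc = Kc × ET₀ = 1.15 × 2.5160 = 2.8934 mm/d
Over 7 days: 2.8934 × 7 = 20.254 mm

20 mm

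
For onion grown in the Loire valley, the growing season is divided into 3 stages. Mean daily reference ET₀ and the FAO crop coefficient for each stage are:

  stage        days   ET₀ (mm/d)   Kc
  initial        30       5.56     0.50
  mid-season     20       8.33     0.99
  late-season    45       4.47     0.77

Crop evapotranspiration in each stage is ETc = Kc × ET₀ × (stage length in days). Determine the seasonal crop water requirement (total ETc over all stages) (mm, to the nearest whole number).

403 mm

initial: 0.50 × 5.56 × 30 = 83.40 mm
mid-season: 0.99 × 8.33 × 20 = 164.93 mm
late-season: 0.77 × 4.47 × 45 = 154.89 mm
Seasonal total = 403.22 mm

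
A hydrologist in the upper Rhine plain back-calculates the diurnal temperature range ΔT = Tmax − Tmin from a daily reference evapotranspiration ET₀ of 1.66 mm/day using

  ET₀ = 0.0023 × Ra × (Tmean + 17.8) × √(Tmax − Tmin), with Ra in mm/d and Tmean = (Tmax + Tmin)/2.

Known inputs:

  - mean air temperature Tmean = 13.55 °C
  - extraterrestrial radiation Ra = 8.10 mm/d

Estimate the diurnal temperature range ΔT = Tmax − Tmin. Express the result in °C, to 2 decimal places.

8.08 °C

√ΔT = ET₀ / [0.0023 × Ra × (Tmean+17.8)] = 1.66 / (0.0023 × 8.10 × 31.35) = 2.8422
ΔT = 2.8422² = 8.078 °C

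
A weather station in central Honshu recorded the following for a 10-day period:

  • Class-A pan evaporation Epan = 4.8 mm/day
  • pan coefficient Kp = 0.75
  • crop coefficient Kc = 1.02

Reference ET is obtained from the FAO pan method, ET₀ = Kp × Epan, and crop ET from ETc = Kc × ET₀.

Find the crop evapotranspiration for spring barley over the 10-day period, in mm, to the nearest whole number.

37 mm

ET₀ = 0.75 × 4.8 = 3.6000 mm/d
ETc = Kc × ET₀ = 1.02 × 3.6000 = 3.6720 mm/d
Over 10 days: 3.6720 × 10 = 36.720 mm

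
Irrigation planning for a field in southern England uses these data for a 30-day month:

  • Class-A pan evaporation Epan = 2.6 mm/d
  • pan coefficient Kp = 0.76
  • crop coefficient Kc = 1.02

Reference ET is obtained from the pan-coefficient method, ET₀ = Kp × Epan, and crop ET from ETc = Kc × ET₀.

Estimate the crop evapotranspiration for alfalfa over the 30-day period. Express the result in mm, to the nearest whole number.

60 mm

ET₀ = 0.76 × 2.6 = 1.9760 mm/d
ETc = Kc × ET₀ = 1.02 × 1.9760 = 2.0155 mm/d
Over 30 days: 2.0155 × 30 = 60.465 mm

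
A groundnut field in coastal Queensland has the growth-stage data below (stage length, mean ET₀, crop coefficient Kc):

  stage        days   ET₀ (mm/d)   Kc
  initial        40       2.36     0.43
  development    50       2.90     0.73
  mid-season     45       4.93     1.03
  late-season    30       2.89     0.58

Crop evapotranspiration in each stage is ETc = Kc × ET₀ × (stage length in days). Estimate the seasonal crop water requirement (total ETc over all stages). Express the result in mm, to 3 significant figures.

425 mm

initial: 0.43 × 2.36 × 40 = 40.59 mm
development: 0.73 × 2.90 × 50 = 105.85 mm
mid-season: 1.03 × 4.93 × 45 = 228.51 mm
late-season: 0.58 × 2.89 × 30 = 50.29 mm
Seasonal total = 425.24 mm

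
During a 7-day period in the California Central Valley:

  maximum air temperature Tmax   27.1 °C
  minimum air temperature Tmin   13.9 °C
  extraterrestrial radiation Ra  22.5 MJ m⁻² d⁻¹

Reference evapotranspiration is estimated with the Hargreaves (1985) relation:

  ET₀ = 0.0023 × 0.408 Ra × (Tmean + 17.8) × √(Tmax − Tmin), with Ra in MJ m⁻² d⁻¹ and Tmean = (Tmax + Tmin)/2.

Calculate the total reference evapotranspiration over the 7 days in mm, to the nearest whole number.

21 mm

Tmean = (27.1 + 13.9)/2 = 20.50 °C
0.408 Ra = 0.408 × 22.5 = 9.1800 mm/d equivalent
ET₀ = 0.0023 × 9.1800 × (20.50 + 17.8) × √13.2 = 0.0023 × 9.1800 × 38.30 × 3.6332 = 2.9380 mm/d
Over 7 days: 2.9380 × 7 = 20.566 mm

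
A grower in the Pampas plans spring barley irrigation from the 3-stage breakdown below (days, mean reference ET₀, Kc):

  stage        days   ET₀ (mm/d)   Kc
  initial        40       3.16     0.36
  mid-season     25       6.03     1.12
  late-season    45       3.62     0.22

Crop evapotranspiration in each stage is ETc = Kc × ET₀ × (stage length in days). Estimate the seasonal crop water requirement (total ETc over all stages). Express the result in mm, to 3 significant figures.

250 mm

initial: 0.36 × 3.16 × 40 = 45.50 mm
mid-season: 1.12 × 6.03 × 25 = 168.84 mm
late-season: 0.22 × 3.62 × 45 = 35.84 mm
Seasonal total = 250.18 mm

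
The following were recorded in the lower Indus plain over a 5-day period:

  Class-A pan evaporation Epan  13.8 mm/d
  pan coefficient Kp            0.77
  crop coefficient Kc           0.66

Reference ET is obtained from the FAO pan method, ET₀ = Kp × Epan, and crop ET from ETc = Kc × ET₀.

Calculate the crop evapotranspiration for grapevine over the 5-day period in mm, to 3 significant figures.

ET₀ = 0.77 × 13.8 = 10.6260 mm/d
ETc = Kc × ET₀ = 0.66 × 10.6260 = 7.0132 mm/d
Over 5 days: 7.0132 × 5 = 35.066 mm

35.1 mm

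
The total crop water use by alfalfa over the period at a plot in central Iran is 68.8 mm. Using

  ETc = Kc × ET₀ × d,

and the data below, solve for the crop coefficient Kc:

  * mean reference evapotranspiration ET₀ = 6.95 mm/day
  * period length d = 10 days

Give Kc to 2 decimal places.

ETc = Kc × ET₀ × d  ⇒  Kc = ETc / (ET₀ × d)
Kc = 68.8 / (6.95 × 10) = 68.8 / 69.50 = 0.9899

0.99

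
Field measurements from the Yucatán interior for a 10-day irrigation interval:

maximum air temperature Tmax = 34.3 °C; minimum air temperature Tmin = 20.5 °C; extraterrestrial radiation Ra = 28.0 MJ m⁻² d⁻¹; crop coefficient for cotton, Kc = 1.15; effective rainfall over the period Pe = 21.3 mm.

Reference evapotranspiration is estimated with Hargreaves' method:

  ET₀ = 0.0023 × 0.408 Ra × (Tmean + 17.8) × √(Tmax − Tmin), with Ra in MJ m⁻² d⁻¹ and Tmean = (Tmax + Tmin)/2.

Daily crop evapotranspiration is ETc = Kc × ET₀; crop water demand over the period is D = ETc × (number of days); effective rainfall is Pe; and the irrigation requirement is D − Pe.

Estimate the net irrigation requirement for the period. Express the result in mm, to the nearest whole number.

Tmean = (34.3 + 20.5)/2 = 27.40 °C
0.408 Ra = 0.408 × 28.0 = 11.4240 mm/d equivalent
ET₀ = 0.0023 × 11.4240 × (27.40 + 17.8) × √13.8 = 0.0023 × 11.4240 × 45.20 × 3.7148 = 4.4118 mm/d
ETc = Kc × ET₀ = 1.15 × 4.4118 = 5.0736 mm/d
Crop demand D = ETc × 10 d = 5.0736 × 10 = 50.736 mm
D − Pe = 50.736 − 21.3 = 29.436 mm

29 mm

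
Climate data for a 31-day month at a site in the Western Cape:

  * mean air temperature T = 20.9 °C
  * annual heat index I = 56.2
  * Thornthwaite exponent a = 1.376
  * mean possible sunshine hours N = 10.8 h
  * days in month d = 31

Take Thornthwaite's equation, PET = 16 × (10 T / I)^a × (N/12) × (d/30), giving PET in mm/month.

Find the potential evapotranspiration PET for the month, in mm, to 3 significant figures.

90.7 mm

10T/I = 10 × 20.9 / 56.2 = 3.7189
(10T/I)^a = 3.7189^1.376 = 6.0938
Uncorrected PET = 16 × 6.0938 = 97.501 mm
Correction = (N/12)(d/30) = (10.8/12)(31/30) = 0.9300
PET = 97.501 × 0.9300 = 90.676 mm/month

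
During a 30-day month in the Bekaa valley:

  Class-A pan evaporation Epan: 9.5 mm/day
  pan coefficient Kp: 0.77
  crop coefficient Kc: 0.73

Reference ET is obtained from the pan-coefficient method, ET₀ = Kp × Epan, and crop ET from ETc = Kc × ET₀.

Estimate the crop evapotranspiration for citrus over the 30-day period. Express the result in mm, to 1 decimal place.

ET₀ = 0.77 × 9.5 = 7.3150 mm/d
ETc = Kc × ET₀ = 0.73 × 7.3150 = 5.3400 mm/d
Over 30 days: 5.3400 × 30 = 160.200 mm

160.2 mm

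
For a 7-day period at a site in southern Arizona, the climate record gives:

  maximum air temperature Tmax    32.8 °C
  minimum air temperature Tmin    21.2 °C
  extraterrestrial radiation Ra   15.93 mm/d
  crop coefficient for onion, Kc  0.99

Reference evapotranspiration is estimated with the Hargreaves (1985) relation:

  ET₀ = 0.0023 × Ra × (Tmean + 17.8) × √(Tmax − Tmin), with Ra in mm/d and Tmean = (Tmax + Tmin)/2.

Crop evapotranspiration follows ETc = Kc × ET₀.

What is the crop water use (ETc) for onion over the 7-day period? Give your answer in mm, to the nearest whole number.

Tmean = (32.8 + 21.2)/2 = 27.00 °C
ET₀ = 0.0023 × 15.93 × (27.00 + 17.8) × √11.6 = 0.0023 × 15.93 × 44.80 × 3.4059 = 5.5905 mm/d
ETc = Kc × ET₀ = 0.99 × 5.5905 = 5.5346 mm/d
Over 7 days: 5.5346 × 7 = 38.742 mm

39 mm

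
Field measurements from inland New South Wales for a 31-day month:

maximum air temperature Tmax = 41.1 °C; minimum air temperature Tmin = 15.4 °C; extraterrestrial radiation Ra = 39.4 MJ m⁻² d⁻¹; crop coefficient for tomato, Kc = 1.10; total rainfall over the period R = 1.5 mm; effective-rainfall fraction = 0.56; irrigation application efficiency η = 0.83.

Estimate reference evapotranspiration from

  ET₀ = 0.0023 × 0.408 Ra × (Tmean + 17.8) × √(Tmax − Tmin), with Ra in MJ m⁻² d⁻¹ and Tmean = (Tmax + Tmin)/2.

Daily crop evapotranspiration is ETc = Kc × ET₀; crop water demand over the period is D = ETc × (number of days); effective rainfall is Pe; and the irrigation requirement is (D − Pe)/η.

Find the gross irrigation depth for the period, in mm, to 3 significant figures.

Tmean = (41.1 + 15.4)/2 = 28.25 °C
0.408 Ra = 0.408 × 39.4 = 16.0752 mm/d equivalent
ET₀ = 0.0023 × 16.0752 × (28.25 + 17.8) × √25.7 = 0.0023 × 16.0752 × 46.05 × 5.0695 = 8.6314 mm/d
ETc = Kc × ET₀ = 1.10 × 8.6314 = 9.4945 mm/d
Crop demand D = ETc × 31 d = 9.4945 × 31 = 294.330 mm
Pe = 0.56 × 1.5 = 0.840 mm
D − Pe = 294.330 − 0.840 = 293.490 mm
Gross irrigation = 293.490 / 0.83 = 353.602 mm

354 mm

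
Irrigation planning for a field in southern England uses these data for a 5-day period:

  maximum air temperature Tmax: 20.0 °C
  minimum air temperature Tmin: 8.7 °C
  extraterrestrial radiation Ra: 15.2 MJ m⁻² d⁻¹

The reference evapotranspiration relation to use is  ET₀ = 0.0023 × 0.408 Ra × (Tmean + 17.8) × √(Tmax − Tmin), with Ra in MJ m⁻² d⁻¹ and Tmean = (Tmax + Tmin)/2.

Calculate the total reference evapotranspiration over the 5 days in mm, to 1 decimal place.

Tmean = (20.0 + 8.7)/2 = 14.35 °C
0.408 Ra = 0.408 × 15.2 = 6.2016 mm/d equivalent
ET₀ = 0.0023 × 6.2016 × (14.35 + 17.8) × √11.3 = 0.0023 × 6.2016 × 32.15 × 3.3615 = 1.5415 mm/d
Over 5 days: 1.5415 × 5 = 7.708 mm

7.7 mm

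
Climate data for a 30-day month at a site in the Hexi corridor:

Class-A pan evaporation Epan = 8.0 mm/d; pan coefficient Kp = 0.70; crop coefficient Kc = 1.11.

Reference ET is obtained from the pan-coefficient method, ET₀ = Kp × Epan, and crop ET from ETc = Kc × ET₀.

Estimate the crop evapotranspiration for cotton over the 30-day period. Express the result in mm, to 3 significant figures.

ET₀ = 0.70 × 8.0 = 5.6000 mm/d
ETc = Kc × ET₀ = 1.11 × 5.6000 = 6.2160 mm/d
Over 30 days: 6.2160 × 30 = 186.480 mm

186 mm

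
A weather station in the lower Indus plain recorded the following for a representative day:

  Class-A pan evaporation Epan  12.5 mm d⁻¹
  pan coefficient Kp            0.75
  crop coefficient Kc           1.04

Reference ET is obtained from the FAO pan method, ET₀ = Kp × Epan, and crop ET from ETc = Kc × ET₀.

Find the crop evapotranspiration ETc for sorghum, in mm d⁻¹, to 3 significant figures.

ET₀ = 0.75 × 12.5 = 9.3750 mm/d
ETc = Kc × ET₀ = 1.04 × 9.3750 = 9.7500 mm/d

9.75 mm d⁻¹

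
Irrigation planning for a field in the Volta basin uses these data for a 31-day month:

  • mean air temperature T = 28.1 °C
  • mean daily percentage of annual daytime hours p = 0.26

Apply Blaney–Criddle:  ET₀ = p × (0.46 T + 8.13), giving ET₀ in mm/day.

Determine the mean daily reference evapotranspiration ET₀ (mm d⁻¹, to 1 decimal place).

ET₀ = 0.26 × (0.46 × 28.1 + 8.13) = 0.26 × 21.056 = 5.4746 mm/d

5.5 mm d⁻¹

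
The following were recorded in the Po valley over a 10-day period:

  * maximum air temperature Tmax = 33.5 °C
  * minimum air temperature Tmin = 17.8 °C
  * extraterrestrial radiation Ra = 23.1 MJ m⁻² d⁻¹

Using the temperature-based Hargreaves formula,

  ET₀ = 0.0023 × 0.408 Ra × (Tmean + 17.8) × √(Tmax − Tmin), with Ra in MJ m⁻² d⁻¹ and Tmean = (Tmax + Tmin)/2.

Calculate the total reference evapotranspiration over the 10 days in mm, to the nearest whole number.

37 mm

Tmean = (33.5 + 17.8)/2 = 25.65 °C
0.408 Ra = 0.408 × 23.1 = 9.4248 mm/d equivalent
ET₀ = 0.0023 × 9.4248 × (25.65 + 17.8) × √15.7 = 0.0023 × 9.4248 × 43.45 × 3.9623 = 3.7320 mm/d
Over 10 days: 3.7320 × 10 = 37.320 mm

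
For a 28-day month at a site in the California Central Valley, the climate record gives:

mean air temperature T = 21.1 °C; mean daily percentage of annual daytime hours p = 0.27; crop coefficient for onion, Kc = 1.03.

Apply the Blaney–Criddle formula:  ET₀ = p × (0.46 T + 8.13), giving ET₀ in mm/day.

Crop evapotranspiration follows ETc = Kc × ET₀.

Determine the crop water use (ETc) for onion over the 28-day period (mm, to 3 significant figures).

ET₀ = 0.27 × (0.46 × 21.1 + 8.13) = 0.27 × 17.836 = 4.8157 mm/d
ETc = Kc × ET₀ = 1.03 × 4.8157 = 4.9602 mm/d
Over 28 days: 4.9602 × 28 = 138.886 mm

139 mm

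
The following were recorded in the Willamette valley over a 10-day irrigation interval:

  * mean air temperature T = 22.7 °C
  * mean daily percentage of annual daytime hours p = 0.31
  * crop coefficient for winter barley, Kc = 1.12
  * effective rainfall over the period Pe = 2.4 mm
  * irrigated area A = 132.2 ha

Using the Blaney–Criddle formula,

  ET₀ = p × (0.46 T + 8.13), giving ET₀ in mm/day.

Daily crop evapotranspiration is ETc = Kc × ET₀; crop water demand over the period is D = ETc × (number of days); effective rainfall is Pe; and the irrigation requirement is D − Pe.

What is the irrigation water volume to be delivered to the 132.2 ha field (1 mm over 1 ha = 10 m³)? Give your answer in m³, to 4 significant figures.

ET₀ = 0.31 × (0.46 × 22.7 + 8.13) = 0.31 × 18.572 = 5.7573 mm/d
ETc = Kc × ET₀ = 1.12 × 5.7573 = 6.4482 mm/d
Crop demand D = ETc × 10 d = 6.4482 × 10 = 64.482 mm
D − Pe = 64.482 − 2.4 = 62.082 mm
Volume = 62.082 mm × 132.2 ha × 10 = 82072.4 m³

82070 m³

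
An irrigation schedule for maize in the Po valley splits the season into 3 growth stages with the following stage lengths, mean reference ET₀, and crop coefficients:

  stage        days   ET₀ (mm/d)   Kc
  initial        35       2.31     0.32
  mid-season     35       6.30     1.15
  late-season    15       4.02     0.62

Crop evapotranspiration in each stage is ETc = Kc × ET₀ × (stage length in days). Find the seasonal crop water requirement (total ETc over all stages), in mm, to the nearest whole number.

317 mm

initial: 0.32 × 2.31 × 35 = 25.87 mm
mid-season: 1.15 × 6.30 × 35 = 253.58 mm
late-season: 0.62 × 4.02 × 15 = 37.39 mm
Seasonal total = 316.84 mm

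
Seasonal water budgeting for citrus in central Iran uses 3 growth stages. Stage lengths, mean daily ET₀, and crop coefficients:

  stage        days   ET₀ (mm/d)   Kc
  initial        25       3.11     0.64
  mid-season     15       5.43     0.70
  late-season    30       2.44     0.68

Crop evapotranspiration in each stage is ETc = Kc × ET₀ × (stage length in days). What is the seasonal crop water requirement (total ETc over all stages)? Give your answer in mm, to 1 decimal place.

initial: 0.64 × 3.11 × 25 = 49.76 mm
mid-season: 0.70 × 5.43 × 15 = 57.02 mm
late-season: 0.68 × 2.44 × 30 = 49.78 mm
Seasonal total = 156.56 mm

156.6 mm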